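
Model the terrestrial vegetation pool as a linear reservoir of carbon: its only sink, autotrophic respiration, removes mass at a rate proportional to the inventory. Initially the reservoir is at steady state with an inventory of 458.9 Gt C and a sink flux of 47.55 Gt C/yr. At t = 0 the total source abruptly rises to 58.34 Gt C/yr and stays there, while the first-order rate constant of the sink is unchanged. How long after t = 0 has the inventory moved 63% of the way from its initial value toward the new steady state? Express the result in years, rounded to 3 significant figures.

τ = M₀/F₀ = 458.9/47.55 = 9.651 yr.
The remaining gap fraction is e^(−t/τ); 63% covered ⇒ e^(−t/τ) = 0.370.
t = −τ ln(0.370) = 9.651 × 0.9943 = 9.595 yr.

9.60 yr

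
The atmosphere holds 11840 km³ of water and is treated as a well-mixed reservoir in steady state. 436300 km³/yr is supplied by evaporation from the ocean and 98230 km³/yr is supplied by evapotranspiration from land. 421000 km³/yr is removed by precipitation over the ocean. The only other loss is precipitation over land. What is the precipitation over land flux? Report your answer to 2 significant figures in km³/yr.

110000 km³/yr

At steady state ΣF_in = ΣF_out.
ΣF_in = 436300 + 98230 = 534530 km³/yr.
Precipitation over land flux = ΣF_in − (421000) = 534530 − 421000 = 113500 km³/yr.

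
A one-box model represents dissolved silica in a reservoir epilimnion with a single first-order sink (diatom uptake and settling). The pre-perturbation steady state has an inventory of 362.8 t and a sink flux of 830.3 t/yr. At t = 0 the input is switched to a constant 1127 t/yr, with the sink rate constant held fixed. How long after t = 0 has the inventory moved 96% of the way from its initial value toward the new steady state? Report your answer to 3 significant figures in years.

1.41 yr

τ = M₀/F₀ = 362.8/830.3 = 0.4370 yr.
The remaining gap fraction is e^(−t/τ); 96% covered ⇒ e^(−t/τ) = 0.0400.
t = −τ ln(0.0400) = 0.4370 × 3.219 = 1.406 yr.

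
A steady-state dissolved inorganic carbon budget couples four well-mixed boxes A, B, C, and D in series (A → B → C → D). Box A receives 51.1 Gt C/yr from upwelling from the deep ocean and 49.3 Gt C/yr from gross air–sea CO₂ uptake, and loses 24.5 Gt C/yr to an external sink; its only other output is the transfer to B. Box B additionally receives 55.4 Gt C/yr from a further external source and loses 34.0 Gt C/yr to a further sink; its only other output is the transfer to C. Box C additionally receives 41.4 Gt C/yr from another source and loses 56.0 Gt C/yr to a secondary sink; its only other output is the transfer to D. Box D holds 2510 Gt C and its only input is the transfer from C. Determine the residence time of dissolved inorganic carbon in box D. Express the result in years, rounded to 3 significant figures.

30.4 yr

Box A: F(A→B) = (51.1 + 49.3) − 24.5 = 75.900 Gt C/yr.
Box B: F(B→C) = (75.900 + 55.4) − 34.0 = 97.300 Gt C/yr.
Box C: F(C→D) = (97.300 + 41.4) − 56.0 = 82.700 Gt C/yr.
Box D throughput = its input = 82.700 Gt C/yr; τ = 2510 / 82.700 = 30.35 yr.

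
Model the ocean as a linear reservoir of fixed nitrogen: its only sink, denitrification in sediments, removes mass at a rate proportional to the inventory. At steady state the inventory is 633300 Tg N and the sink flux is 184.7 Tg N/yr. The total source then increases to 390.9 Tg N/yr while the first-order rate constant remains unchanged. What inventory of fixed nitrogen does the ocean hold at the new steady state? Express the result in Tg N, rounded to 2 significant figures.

1.3×10^6 Tg N

Rate constant k = F/M = 184.7 / 633300 = 0.0002916 yr⁻¹.
At the new steady state, source = k·M_new ⇒ M_new = 390.9 / 0.0002916 = 1.340×10^6 Tg N.
(Equivalently M_new = M × F_new/F_old = 633300 × 390.9/184.7.)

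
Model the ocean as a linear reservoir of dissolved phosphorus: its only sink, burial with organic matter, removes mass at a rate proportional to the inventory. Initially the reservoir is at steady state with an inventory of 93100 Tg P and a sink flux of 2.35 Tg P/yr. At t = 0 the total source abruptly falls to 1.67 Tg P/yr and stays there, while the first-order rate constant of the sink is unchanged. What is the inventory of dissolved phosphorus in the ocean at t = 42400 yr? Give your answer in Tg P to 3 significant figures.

75400 Tg P

τ = M₀/F₀ = 93100/2.35 = 39620 yr; rate constant k = 1/τ.
New steady state M_∞ = F₁/k = F₁·τ = 1.67 × 39620 = 66160 Tg P.
M(t) = M_∞ + (M₀ − M_∞)·e^(−t/τ); t/τ = 42400/39620 = 1.070, so e^(−t/τ) = 0.3429.
M(t) = 66160 + 26940 × 0.3429 = 75399 Tg P.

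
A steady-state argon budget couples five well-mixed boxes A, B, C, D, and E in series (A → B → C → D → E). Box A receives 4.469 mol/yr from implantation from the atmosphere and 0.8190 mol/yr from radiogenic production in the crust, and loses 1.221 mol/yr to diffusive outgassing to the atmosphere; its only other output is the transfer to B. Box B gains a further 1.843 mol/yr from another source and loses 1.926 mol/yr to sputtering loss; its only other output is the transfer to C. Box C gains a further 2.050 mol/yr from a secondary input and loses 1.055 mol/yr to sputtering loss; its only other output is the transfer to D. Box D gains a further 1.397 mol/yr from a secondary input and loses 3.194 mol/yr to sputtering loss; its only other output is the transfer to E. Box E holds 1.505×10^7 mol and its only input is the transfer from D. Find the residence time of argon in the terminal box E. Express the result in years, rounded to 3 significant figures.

Box A: F(A→B) = (4.469 + 0.8190) − 1.221 = 4.0670 mol/yr.
Box B: F(B→C) = (4.0670 + 1.843) − 1.926 = 3.9840 mol/yr.
Box C: F(C→D) = (3.9840 + 2.050) − 1.055 = 4.9790 mol/yr.
Box D: F(D→E) = (4.9790 + 1.397) − 3.194 = 3.1820 mol/yr.
Box E throughput = its input = 3.1820 mol/yr; τ = 1.505×10^7 / 3.1820 = 4.730×10^6 yr.

4.73×10^6 yr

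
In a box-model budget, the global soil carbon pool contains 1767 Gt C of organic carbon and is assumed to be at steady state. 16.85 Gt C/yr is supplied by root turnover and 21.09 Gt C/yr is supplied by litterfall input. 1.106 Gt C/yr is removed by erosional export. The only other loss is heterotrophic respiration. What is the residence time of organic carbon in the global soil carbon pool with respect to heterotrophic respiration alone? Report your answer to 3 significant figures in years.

48.0 yr

At steady state ΣF_in = ΣF_out.
ΣF_in = 16.85 + 21.09 = 37.940 Gt C/yr.
Heterotrophic respiration flux = ΣF_in − (1.106) = 37.940 − 1.106 = 36.83 Gt C/yr.
τ = M / F = 1767 / 36.83 = 47.97 yr.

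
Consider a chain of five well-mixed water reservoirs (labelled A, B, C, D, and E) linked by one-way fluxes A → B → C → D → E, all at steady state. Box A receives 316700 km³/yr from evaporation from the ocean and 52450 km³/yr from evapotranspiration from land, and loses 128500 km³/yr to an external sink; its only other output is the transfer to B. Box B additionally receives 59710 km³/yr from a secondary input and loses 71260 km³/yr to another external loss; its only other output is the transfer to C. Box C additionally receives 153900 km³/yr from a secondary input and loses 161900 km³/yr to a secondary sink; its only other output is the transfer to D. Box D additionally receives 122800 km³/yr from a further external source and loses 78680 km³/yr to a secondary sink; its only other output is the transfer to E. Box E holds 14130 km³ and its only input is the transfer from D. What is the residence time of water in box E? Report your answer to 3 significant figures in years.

Box A: F(A→B) = (316700 + 52450) − 128500 = 240650 km³/yr.
Box B: F(B→C) = (240650 + 59710) − 71260 = 229100 km³/yr.
Box C: F(C→D) = (229100 + 153900) − 161900 = 221100 km³/yr.
Box D: F(D→E) = (221100 + 122800) − 78680 = 265220 km³/yr.
Box E throughput = its input = 265220 km³/yr; τ = 14130 / 265220 = 0.05328 yr.

0.0533 yr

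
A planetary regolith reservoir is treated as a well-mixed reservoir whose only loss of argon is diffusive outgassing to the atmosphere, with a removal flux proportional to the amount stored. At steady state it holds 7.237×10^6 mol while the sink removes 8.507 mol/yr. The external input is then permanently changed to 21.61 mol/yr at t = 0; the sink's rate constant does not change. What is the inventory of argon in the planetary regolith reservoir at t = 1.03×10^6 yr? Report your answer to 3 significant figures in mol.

τ = M₀/F₀ = 7.237×10^6/8.507 = 850700 yr; rate constant k = 1/τ.
New steady state M_∞ = F₁/k = F₁·τ = 21.61 × 850700 = 1.8384×10^7 mol.
M(t) = M_∞ + (M₀ − M_∞)·e^(−t/τ); t/τ = 1.03×10^6/850700 = 1.211, so e^(−t/τ) = 0.2980.
M(t) = 1.8384×10^7 − 1.115×10^7 × 0.2980 = 1.5062×10^7 mol.

1.51×10^7 mol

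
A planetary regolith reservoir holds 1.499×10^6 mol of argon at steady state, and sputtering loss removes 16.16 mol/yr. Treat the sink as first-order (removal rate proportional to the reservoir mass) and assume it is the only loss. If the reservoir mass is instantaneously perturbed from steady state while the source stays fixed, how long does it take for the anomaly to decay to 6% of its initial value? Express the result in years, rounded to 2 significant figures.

260000 yr

For a linear reservoir the anomaly decays as exp(−t/τ) with τ = M/F = 1.499×10^6/16.16 = 92760 yr.
exp(−t/τ) = 0.06 ⇒ t = −τ ln(0.06) = 92760 × 2.813 = 261000 yr.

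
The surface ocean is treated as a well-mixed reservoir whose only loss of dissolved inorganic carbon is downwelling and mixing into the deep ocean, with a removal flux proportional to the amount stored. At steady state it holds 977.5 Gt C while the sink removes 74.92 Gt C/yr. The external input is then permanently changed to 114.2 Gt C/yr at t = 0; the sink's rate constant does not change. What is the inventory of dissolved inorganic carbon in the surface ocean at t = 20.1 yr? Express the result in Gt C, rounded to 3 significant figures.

τ = M₀/F₀ = 977.5/74.92 = 13.05 yr; rate constant k = 1/τ.
New steady state M_∞ = F₁/k = F₁·τ = 114.2 × 13.05 = 1490.0 Gt C.
M(t) = M_∞ + (M₀ − M_∞)·e^(−t/τ); t/τ = 20.1/13.05 = 1.541, so e^(−t/τ) = 0.2143.
M(t) = 1490.0 − 512.5 × 0.2143 = 1380.2 Gt C.

1380 Gt C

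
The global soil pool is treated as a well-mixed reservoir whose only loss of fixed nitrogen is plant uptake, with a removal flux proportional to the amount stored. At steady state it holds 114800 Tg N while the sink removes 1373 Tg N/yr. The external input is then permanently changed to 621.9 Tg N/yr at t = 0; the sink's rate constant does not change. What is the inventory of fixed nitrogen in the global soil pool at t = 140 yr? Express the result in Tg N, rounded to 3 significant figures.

63800 Tg N

Residence time τ = M₀/F₀ = 83.61 yr. The eventual steady state is M_∞ = M₀·(F₁/F₀) = 114800 × 621.9/1373 = 51999 Tg N.
The anomaly ΔM(t) = M(t) − M_∞ decays as ΔM₀·e^(−t/τ) with ΔM₀ = 114800 − 51999 = 62800 Tg N.
At t = 140 yr, e^(−t/τ) = e^(−1.674) = 0.1874, so ΔM = 11770 Tg N and M = 51999 + 11770 = 63769 Tg N.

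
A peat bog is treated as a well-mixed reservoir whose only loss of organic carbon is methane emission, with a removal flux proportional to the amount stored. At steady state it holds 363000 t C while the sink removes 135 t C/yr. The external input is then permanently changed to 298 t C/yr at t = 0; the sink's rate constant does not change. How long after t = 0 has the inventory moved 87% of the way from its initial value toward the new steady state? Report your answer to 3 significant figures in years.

5490 yr

τ = M₀/F₀ = 363000/135 = 2689 yr.
The remaining gap fraction is e^(−t/τ); 87% covered ⇒ e^(−t/τ) = 0.130.
t = −τ ln(0.130) = 2689 × 2.040 = 5486 yr.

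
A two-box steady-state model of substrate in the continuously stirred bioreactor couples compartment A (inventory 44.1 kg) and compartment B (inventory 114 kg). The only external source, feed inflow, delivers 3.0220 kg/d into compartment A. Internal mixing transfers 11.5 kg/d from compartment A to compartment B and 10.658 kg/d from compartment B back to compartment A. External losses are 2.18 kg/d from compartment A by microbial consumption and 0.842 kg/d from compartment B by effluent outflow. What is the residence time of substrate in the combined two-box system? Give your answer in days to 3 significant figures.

52.3 d

For the system as a whole, the A↔B exchange is internal and contributes nothing to the throughput; only the external sinks remove mass.
M_total = 44.1 + 114 = 158.10 kg.
ΣF_external_out = 2.18 + 0.842 = 3.0220 kg/d.
τ = M_total / ΣF_ext = 158.10 / 3.0220 = 52.32 d.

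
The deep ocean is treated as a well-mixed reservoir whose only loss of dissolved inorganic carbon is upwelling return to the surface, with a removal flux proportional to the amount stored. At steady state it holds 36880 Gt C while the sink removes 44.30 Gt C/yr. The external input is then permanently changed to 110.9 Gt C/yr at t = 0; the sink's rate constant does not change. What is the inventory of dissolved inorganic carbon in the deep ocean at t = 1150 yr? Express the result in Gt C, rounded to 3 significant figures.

τ = M₀/F₀ = 36880/44.30 = 832.5 yr; rate constant k = 1/τ.
New steady state M_∞ = F₁/k = F₁·τ = 110.9 × 832.5 = 92325 Gt C.
M(t) = M_∞ + (M₀ − M_∞)·e^(−t/τ); t/τ = 1150/832.5 = 1.381, so e^(−t/τ) = 0.2512.
M(t) = 92325 − 55440 × 0.2512 = 78395 Gt C.

78400 Gt C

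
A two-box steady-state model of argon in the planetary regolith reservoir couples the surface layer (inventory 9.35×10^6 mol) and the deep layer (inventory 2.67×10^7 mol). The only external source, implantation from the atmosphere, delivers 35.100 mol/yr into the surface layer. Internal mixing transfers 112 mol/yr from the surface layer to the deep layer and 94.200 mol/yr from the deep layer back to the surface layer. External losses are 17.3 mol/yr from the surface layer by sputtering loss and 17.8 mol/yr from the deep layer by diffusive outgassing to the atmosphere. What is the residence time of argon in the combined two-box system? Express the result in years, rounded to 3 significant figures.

Treat the two boxes together as one reservoir: the mixing fluxes between them are internal recycling, so τ = ΣM / Σ(external losses).
M_total = 9.35×10^6 + 2.67×10^7 = 3.6050×10^7 mol.
ΣF_external_out = 17.3 + 17.8 = 35.100 mol/yr.
τ = M_total / ΣF_ext = 3.6050×10^7 / 35.100 = 1.027×10^6 yr.

1.03×10^6 yr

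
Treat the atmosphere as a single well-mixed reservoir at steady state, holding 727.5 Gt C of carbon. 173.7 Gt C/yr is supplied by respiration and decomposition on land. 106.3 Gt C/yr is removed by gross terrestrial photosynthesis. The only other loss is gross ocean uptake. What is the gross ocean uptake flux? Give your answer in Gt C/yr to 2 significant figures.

67 Gt C/yr

At steady state ΣF_in = ΣF_out.
ΣF_in = 173.70 Gt C/yr.
Gross ocean uptake flux = ΣF_in − (106.3) = 173.70 − 106.3 = 67.40 Gt C/yr.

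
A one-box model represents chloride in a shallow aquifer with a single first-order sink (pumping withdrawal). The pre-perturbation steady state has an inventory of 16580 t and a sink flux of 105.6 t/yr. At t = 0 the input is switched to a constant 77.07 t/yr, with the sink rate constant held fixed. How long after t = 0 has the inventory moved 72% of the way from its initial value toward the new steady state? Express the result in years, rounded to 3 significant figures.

τ = M₀/F₀ = 16580/105.6 = 157.0 yr.
The remaining gap fraction is e^(−t/τ); 72% covered ⇒ e^(−t/τ) = 0.280.
t = −τ ln(0.280) = 157.0 × 1.273 = 199.9 yr.

200 yr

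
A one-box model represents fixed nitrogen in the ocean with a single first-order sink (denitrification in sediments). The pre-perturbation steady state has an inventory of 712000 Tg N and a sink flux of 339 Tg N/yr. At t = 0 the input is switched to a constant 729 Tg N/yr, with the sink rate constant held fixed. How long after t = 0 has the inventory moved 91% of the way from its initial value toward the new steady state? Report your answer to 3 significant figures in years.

τ = M₀/F₀ = 712000/339 = 2100 yr.
The remaining gap fraction is e^(−t/τ); 91% covered ⇒ e^(−t/τ) = 0.0900.
t = −τ ln(0.0900) = 2100 × 2.408 = 5057 yr.

5060 yr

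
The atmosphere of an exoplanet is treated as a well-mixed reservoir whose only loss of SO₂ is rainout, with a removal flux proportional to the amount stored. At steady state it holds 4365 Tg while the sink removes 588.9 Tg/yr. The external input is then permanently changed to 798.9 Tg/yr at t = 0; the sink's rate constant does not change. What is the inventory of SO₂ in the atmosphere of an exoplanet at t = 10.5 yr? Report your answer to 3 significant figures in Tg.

τ = M₀/F₀ = 4365/588.9 = 7.412 yr; rate constant k = 1/τ.
New steady state M_∞ = F₁/k = F₁·τ = 798.9 × 7.412 = 5921.5 Tg.
M(t) = M_∞ + (M₀ − M_∞)·e^(−t/τ); t/τ = 10.5/7.412 = 1.417, so e^(−t/τ) = 0.2425.
M(t) = 5921.5 − 1557 × 0.2425 = 5544.0 Tg.

5540 Tg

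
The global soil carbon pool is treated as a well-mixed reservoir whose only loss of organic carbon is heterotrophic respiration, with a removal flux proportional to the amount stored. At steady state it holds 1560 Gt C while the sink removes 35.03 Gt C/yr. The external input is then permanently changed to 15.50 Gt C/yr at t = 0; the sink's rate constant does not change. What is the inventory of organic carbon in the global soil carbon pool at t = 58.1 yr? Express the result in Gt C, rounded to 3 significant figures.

926 Gt C

τ = M₀/F₀ = 1560/35.03 = 44.53 yr; rate constant k = 1/τ.
New steady state M_∞ = F₁/k = F₁·τ = 15.50 × 44.53 = 690.27 Gt C.
M(t) = M_∞ + (M₀ − M_∞)·e^(−t/τ); t/τ = 58.1/44.53 = 1.305, so e^(−t/τ) = 0.2713.
M(t) = 690.27 + 869.7 × 0.2713 = 926.20 Gt C.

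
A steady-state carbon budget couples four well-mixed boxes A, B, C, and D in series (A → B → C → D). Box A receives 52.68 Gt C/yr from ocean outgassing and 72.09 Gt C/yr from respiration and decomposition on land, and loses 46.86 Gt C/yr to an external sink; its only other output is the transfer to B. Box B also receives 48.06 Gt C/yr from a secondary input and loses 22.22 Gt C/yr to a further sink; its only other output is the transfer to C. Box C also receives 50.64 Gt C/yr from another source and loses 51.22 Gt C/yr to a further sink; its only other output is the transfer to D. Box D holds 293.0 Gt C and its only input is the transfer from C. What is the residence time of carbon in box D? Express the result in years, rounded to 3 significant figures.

Box A: F(A→B) = (52.68 + 72.09) − 46.86 = 77.910 Gt C/yr.
Box B: F(B→C) = (77.910 + 48.06) − 22.22 = 103.75 Gt C/yr.
Box C: F(C→D) = (103.75 + 50.64) − 51.22 = 103.17 Gt C/yr.
Box D throughput = its input = 103.17 Gt C/yr; τ = 293.0 / 103.17 = 2.840 yr.

2.84 yr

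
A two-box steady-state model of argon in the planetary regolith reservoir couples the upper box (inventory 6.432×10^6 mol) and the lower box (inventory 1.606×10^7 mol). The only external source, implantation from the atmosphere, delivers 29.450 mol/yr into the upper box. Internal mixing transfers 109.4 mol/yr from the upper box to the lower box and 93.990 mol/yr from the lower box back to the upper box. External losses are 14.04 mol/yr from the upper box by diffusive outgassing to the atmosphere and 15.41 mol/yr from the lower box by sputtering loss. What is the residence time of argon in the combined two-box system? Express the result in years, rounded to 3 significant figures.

764000 yr

For the system as a whole, the A↔B exchange is internal and contributes nothing to the throughput; only the external sinks remove mass.
M_total = 6.432×10^6 + 1.606×10^7 = 2.2492×10^7 mol.
ΣF_external_out = 14.04 + 15.41 = 29.450 mol/yr.
τ = M_total / ΣF_ext = 2.2492×10^7 / 29.450 = 763700 yr.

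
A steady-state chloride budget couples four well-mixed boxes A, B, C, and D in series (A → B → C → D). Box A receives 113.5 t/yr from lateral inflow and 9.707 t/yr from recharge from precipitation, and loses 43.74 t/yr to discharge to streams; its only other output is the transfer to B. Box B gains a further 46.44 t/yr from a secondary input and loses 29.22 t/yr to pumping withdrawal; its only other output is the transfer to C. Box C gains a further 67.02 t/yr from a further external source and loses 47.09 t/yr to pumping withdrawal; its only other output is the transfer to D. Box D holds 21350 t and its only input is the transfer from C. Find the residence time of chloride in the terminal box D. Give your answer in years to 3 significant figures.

Box A: F(A→B) = (113.5 + 9.707) − 43.74 = 79.467 t/yr.
Box B: F(B→C) = (79.467 + 46.44) − 29.22 = 96.687 t/yr.
Box C: F(C→D) = (96.687 + 67.02) − 47.09 = 116.62 t/yr.
Box D throughput = its input = 116.62 t/yr; τ = 21350 / 116.62 = 183.1 yr.

183 yr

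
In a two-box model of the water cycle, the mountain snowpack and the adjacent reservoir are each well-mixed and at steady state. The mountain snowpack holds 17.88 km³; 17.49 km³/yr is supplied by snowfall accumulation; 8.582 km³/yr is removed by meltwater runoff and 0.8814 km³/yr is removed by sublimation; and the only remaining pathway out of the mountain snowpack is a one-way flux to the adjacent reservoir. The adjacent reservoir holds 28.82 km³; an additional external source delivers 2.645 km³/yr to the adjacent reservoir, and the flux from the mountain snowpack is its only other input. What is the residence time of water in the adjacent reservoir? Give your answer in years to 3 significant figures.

Balance the mountain snowpack: ΣF_in = 17.490 km³/yr.
Flux to the adjacent reservoir = ΣF_in − (8.582 + 0.8814) = 8.0266 km³/yr.
Total input to the adjacent reservoir = 8.0266 + 2.645 = 10.672 km³/yr; at steady state this equals its total output.
τ = M / F = 28.82 / 10.672 = 2.701 yr.

2.70 yr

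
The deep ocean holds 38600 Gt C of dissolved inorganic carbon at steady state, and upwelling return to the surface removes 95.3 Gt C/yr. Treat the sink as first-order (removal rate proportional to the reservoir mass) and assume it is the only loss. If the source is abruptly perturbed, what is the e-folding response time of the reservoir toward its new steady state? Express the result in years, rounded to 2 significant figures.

For a linear reservoir the response time equals the residence time τ = M/F.
τ = 38600 / 95.3 = 405.0 yr.

410 yr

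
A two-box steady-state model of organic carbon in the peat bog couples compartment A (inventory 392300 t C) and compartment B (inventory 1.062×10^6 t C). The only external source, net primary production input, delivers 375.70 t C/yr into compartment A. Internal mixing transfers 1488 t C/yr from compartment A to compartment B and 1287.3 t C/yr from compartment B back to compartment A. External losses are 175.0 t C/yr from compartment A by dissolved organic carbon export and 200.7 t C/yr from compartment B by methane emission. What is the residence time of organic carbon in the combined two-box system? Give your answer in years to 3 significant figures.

3870 yr

Treat the two boxes together as one reservoir: the mixing fluxes between them are internal recycling, so τ = ΣM / Σ(external losses).
M_total = 392300 + 1.062×10^6 = 1.4543×10^6 t C.
ΣF_external_out = 175.0 + 200.7 = 375.70 t C/yr.
τ = M_total / ΣF_ext = 1.4543×10^6 / 375.70 = 3871 yr.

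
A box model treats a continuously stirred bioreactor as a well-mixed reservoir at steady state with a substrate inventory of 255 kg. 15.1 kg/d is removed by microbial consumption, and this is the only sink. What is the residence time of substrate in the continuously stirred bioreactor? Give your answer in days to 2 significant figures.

17 d

τ = M / F = 255 / 15.1 = 16.89 d.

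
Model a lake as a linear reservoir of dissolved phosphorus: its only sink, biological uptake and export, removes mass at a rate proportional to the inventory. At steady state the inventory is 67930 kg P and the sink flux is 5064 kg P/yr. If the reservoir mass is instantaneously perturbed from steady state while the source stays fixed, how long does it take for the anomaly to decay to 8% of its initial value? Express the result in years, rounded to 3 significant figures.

For a linear reservoir the anomaly decays as exp(−t/τ) with τ = M/F = 67930/5064 = 13.41 yr.
exp(−t/τ) = 0.08 ⇒ t = −τ ln(0.08) = 13.41 × 2.526 = 33.88 yr.

33.9 yr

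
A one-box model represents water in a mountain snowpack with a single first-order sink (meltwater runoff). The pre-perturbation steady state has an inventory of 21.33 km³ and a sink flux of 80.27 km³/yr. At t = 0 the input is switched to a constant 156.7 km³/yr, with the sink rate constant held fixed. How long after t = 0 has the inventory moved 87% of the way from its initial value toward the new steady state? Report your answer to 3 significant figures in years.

0.542 yr

τ = M₀/F₀ = 21.33/80.27 = 0.2657 yr.
The remaining gap fraction is e^(−t/τ); 87% covered ⇒ e^(−t/τ) = 0.130.
t = −τ ln(0.130) = 0.2657 × 2.040 = 0.5421 yr.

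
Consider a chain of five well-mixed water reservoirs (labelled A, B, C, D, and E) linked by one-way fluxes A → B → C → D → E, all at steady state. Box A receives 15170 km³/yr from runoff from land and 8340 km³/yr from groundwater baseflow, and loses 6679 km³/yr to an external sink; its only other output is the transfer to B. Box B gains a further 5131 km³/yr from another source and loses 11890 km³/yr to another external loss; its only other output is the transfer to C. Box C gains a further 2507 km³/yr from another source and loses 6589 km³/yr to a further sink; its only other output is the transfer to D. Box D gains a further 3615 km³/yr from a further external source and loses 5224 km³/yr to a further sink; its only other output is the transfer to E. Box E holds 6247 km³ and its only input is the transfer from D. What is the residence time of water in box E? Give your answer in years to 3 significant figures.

Box A: F(A→B) = (15170 + 8340) − 6679 = 16831 km³/yr.
Box B: F(B→C) = (16831 + 5131) − 11890 = 10072 km³/yr.
Box C: F(C→D) = (10072 + 2507) − 6589 = 5990.0 km³/yr.
Box D: F(D→E) = (5990.0 + 3615) − 5224 = 4381.0 km³/yr.
Box E throughput = its input = 4381.0 km³/yr; τ = 6247 / 4381.0 = 1.426 yr.

1.43 yr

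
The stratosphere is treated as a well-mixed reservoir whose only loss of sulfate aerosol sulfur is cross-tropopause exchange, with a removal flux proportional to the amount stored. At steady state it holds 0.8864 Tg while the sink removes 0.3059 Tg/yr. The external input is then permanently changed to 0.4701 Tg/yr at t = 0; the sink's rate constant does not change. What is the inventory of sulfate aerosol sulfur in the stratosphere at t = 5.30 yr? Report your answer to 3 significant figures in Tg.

1.29 Tg

τ = M₀/F₀ = 0.8864/0.3059 = 2.898 yr; rate constant k = 1/τ.
New steady state M_∞ = F₁/k = F₁·τ = 0.4701 × 2.898 = 1.3622 Tg.
M(t) = M_∞ + (M₀ − M_∞)·e^(−t/τ); t/τ = 5.30/2.898 = 1.829, so e^(−t/τ) = 0.1606.
M(t) = 1.3622 − 0.4758 × 0.1606 = 1.2858 Tg.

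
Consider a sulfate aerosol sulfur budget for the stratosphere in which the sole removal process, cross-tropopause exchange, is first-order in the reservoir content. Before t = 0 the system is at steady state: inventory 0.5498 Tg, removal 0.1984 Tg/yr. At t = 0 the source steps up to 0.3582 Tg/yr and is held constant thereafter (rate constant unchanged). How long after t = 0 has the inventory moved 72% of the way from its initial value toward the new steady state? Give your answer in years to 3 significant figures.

τ = M₀/F₀ = 0.5498/0.1984 = 2.771 yr.
The remaining gap fraction is e^(−t/τ); 72% covered ⇒ e^(−t/τ) = 0.280.
t = −τ ln(0.280) = 2.771 × 1.273 = 3.528 yr.

3.53 yr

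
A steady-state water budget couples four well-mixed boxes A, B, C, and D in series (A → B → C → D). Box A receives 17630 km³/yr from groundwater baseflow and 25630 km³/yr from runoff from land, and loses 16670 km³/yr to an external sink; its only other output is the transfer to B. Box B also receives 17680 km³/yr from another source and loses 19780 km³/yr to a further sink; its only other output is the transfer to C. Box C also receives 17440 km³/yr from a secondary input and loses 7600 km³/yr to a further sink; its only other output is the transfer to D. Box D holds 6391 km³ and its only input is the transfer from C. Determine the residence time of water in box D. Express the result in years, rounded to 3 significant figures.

0.186 yr

Box A: F(A→B) = (17630 + 25630) − 16670 = 26590 km³/yr.
Box B: F(B→C) = (26590 + 17680) − 19780 = 24490 km³/yr.
Box C: F(C→D) = (24490 + 17440) − 7600 = 34330 km³/yr.
Box D throughput = its input = 34330 km³/yr; τ = 6391 / 34330 = 0.1862 yr.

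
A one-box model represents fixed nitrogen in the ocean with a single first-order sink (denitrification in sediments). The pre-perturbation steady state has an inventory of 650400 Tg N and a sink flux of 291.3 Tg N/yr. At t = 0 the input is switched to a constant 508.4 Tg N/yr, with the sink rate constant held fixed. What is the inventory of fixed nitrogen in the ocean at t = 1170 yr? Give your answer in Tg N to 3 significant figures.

848000 Tg N

Residence time τ = M₀/F₀ = 2233 yr. The eventual steady state is M_∞ = M₀·(F₁/F₀) = 650400 × 508.4/291.3 = 1.1351×10^6 Tg N.
The anomaly ΔM(t) = M(t) − M_∞ decays as ΔM₀·e^(−t/τ) with ΔM₀ = 650400 − 1.1351×10^6 = −484700 Tg N.
At t = 1170 yr, e^(−t/τ) = e^(−0.5240) = 0.5921, so ΔM = −287000 Tg N and M = 1.1351×10^6 − 287000 = 848100 Tg N.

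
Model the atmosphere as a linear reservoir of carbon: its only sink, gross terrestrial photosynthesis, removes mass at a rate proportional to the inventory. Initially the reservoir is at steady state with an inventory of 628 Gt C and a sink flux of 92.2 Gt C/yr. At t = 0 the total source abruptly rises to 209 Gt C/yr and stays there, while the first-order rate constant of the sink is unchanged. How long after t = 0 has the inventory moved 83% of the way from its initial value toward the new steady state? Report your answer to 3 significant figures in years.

12.1 yr

τ = M₀/F₀ = 628/92.2 = 6.811 yr.
The remaining gap fraction is e^(−t/τ); 83% covered ⇒ e^(−t/τ) = 0.170.
t = −τ ln(0.170) = 6.811 × 1.772 = 12.07 yr.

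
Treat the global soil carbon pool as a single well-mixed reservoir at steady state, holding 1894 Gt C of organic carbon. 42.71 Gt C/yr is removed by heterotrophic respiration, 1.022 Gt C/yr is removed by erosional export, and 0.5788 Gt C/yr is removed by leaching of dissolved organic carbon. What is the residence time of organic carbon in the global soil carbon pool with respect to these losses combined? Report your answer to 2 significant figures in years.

Total removal = 42.71 + 1.022 + 0.5788 = 44.311 Gt C/yr.
τ = M / ΣF_out = 1894 / 44.311 = 42.74 yr.

43 yr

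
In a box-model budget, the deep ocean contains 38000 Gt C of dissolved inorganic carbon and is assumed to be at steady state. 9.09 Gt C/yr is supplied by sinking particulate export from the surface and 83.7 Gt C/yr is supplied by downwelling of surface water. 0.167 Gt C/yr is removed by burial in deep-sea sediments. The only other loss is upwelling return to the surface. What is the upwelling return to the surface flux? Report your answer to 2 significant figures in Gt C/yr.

At steady state ΣF_in = ΣF_out.
ΣF_in = 9.09 + 83.7 = 92.790 Gt C/yr.
Upwelling return to the surface flux = ΣF_in − (0.167) = 92.790 − 0.1670 = 92.62 Gt C/yr.

93 Gt C/yr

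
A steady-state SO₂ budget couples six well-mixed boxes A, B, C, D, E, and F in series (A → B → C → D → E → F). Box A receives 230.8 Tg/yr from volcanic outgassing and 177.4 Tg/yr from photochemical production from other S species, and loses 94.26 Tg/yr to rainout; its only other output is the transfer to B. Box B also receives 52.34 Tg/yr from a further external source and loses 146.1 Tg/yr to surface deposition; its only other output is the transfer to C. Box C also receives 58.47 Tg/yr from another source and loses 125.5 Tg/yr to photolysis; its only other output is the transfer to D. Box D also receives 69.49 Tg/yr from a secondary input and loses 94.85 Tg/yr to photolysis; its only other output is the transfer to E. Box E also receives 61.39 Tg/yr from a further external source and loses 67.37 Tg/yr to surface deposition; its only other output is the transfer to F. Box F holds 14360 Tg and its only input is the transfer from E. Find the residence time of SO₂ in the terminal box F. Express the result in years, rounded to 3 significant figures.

118 yr

Box A: F(A→B) = (230.8 + 177.4) − 94.26 = 313.94 Tg/yr.
Box B: F(B→C) = (313.94 + 52.34) − 146.1 = 220.18 Tg/yr.
Box C: F(C→D) = (220.18 + 58.47) − 125.5 = 153.15 Tg/yr.
Box D: F(D→E) = (153.15 + 69.49) − 94.85 = 127.79 Tg/yr.
Box E: F(E→F) = (127.79 + 61.39) − 67.37 = 121.81 Tg/yr.
Box F throughput = its input = 121.81 Tg/yr; τ = 14360 / 121.81 = 117.9 yr.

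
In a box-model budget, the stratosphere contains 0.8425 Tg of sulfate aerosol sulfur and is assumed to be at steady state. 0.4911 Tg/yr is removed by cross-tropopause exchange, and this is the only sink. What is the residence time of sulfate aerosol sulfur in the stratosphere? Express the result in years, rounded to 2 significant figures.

τ = M / F = 0.8425 / 0.4911 = 1.716 yr.

1.7 yr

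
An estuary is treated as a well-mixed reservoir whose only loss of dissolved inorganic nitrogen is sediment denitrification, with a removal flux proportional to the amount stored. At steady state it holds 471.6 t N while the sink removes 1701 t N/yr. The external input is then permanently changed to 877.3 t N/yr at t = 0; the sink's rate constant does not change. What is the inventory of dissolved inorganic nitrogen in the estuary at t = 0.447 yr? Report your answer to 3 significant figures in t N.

289 t N

Residence time τ = M₀/F₀ = 0.2772 yr. The eventual steady state is M_∞ = M₀·(F₁/F₀) = 471.6 × 877.3/1701 = 243.23 t N.
The anomaly ΔM(t) = M(t) − M_∞ decays as ΔM₀·e^(−t/τ) with ΔM₀ = 471.6 − 243.23 = 228.4 t N.
At t = 0.447 yr, e^(−t/τ) = e^(−1.612) = 0.1994, so ΔM = 45.54 t N and M = 243.23 + 45.54 = 288.77 t N.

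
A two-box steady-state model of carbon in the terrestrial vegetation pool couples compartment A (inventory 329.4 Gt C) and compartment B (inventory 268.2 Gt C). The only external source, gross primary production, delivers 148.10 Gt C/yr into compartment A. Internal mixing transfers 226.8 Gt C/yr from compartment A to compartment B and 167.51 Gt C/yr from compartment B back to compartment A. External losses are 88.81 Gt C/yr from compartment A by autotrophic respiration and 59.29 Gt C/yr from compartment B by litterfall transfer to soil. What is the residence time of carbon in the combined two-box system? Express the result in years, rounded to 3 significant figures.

Residence time in the combined system uses the total inventory and the total *external* removal — internal exchanges between the two boxes cancel.
M_total = 329.4 + 268.2 = 597.60 Gt C.
ΣF_external_out = 88.81 + 59.29 = 148.10 Gt C/yr.
τ = M_total / ΣF_ext = 597.60 / 148.10 = 4.035 yr.

4.04 yr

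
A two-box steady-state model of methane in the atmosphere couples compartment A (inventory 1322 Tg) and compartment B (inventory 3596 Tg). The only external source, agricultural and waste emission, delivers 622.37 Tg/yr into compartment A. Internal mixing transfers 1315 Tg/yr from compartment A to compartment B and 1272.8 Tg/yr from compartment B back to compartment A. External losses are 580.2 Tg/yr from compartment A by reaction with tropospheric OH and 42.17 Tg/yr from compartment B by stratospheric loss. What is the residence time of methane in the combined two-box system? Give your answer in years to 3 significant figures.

For the system as a whole, the A↔B exchange is internal and contributes nothing to the throughput; only the external sinks remove mass.
M_total = 1322 + 3596 = 4918.0 Tg.
ΣF_external_out = 580.2 + 42.17 = 622.37 Tg/yr.
τ = M_total / ΣF_ext = 4918.0 / 622.37 = 7.902 yr.

7.90 yr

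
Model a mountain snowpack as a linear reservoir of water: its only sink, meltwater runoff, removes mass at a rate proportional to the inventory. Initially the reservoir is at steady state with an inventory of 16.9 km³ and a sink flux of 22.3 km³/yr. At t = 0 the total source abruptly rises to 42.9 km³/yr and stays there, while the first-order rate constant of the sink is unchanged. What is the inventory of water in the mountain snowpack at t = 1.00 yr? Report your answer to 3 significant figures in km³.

28.3 km³

Residence time τ = M₀/F₀ = 0.7578 yr. The eventual steady state is M_∞ = M₀·(F₁/F₀) = 16.9 × 42.9/22.3 = 32.512 km³.
The anomaly ΔM(t) = M(t) − M_∞ decays as ΔM₀·e^(−t/τ) with ΔM₀ = 16.9 − 32.512 = −15.61 km³.
At t = 1.00 yr, e^(−t/τ) = e^(−1.320) = 0.2673, so ΔM = −4.172 km³ and M = 32.512 − 4.172 = 28.339 km³.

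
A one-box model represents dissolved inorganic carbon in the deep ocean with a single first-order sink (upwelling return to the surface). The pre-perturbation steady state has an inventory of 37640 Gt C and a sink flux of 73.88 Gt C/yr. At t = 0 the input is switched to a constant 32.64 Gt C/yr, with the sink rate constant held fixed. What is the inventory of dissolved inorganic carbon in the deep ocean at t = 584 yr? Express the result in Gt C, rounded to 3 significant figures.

Residence time τ = M₀/F₀ = 509.5 yr. The eventual steady state is M_∞ = M₀·(F₁/F₀) = 37640 × 32.64/73.88 = 16629 Gt C.
The anomaly ΔM(t) = M(t) − M_∞ decays as ΔM₀·e^(−t/τ) with ΔM₀ = 37640 − 16629 = 21010 Gt C.
At t = 584 yr, e^(−t/τ) = e^(−1.146) = 0.3178, so ΔM = 6678 Gt C and M = 16629 + 6678 = 23307 Gt C.

23300 Gt C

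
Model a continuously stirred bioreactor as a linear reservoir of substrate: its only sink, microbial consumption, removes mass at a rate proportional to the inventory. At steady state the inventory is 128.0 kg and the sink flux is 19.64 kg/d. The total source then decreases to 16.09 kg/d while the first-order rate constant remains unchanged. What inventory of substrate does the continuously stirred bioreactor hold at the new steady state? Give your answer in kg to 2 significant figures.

Rate constant k = F/M = 19.64 / 128.0 = 0.1534 d⁻¹.
At the new steady state, source = k·M_new ⇒ M_new = 16.09 / 0.1534 = 104.9 kg.
(Equivalently M_new = M × F_new/F_old = 128.0 × 16.09/19.64.)

100 kg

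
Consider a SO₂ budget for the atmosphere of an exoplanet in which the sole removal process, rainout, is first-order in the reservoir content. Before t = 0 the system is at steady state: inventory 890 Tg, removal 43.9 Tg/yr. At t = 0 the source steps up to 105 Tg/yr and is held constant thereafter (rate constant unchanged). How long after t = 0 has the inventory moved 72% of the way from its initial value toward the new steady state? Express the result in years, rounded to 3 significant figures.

25.8 yr

τ = M₀/F₀ = 890/43.9 = 20.27 yr.
The remaining gap fraction is e^(−t/τ); 72% covered ⇒ e^(−t/τ) = 0.280.
t = −τ ln(0.280) = 20.27 × 1.273 = 25.81 yr.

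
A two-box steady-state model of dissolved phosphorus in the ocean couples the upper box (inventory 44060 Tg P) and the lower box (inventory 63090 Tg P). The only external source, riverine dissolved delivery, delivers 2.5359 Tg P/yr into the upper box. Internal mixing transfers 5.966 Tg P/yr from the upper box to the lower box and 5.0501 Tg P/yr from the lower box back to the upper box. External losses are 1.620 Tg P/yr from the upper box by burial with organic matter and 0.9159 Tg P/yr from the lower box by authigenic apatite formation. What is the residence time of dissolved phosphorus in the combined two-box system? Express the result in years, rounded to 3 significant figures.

42300 yr

Residence time in the combined system uses the total inventory and the total *external* removal — internal exchanges between the two boxes cancel.
M_total = 44060 + 63090 = 107150 Tg P.
ΣF_external_out = 1.620 + 0.9159 = 2.5359 Tg P/yr.
τ = M_total / ΣF_ext = 107150 / 2.5359 = 42250 yr.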